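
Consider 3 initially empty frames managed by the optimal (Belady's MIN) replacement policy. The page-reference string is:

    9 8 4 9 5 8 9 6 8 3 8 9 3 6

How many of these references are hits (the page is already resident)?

7

9: miss, frames (9)
8: miss, frames (9 8)
4: miss, frames (9 8 4)
9: hit
5: miss, evict 4, frames (9 8 5)
8: hit
9: hit
6: miss, evict 5, frames (9 8 6)
8: hit
3: miss, evict 6, frames (9 8 3)
8: hit
9: hit
3: hit
6: miss, evict 3, frames (9 8 6)
Hits: 7.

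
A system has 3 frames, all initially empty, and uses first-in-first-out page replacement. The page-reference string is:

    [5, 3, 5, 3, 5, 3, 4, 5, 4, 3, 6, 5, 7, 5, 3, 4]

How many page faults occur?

8

5 -> fault, frames (5)
3 -> fault, frames (5 3)
5 -> hit
3 -> hit
5 -> hit
3 -> hit
4 -> fault, frames (5 3 4)
5 -> hit
4 -> hit
3 -> hit
6 -> fault, evict 5, frames (3 4 6)
5 -> fault, evict 3, frames (4 6 5)
7 -> fault, evict 4, frames (6 5 7)
5 -> hit
3 -> fault, evict 6, frames (5 7 3)
4 -> fault, evict 5, frames (7 3 4)
Page faults: 8.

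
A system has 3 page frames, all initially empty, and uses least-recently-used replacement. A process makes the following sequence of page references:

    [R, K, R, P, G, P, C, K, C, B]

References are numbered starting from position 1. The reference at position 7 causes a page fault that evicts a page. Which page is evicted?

R

pos 1: R: fault, frames {R}
pos 2: K: fault, frames {R,K}
pos 3: R: hit
pos 4: P: fault, frames {K,R,P}
pos 5: G: fault, evict K, frames {R,P,G}
pos 6: P: hit
pos 7: C: fault, evict R, frames {G,P,C}
At position 7, page R is evicted.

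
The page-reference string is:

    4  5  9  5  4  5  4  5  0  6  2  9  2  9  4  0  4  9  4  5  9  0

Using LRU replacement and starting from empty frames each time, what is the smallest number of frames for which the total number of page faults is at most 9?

5

f=1: 22 faults
f=2: 14 faults
f=3: 11 faults
f=4: 10 faults
f=5: 9 faults
f=6: 6 faults
Smallest f with faults ≤ 9 is 5.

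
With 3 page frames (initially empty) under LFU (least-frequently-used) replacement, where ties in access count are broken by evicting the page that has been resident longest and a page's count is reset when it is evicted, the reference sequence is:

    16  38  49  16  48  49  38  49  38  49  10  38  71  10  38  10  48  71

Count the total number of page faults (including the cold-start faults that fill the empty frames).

16: fault, frames (16)
38: fault, frames (16 38)
49: fault, frames (16 38 49)
16: hit
48: fault, evict 38, frames (16 49 48)
49: hit
38: fault, evict 48, frames (16 49 38)
49: hit
38: hit
49: hit
10: fault, evict 16, frames (49 38 10)
38: hit
71: fault, evict 10, frames (49 38 71)
10: fault, evict 71, frames (49 38 10)
38: hit
10: hit
48: fault, evict 10, frames (49 38 48)
71: fault, evict 48, frames (49 38 71)
Page faults: 10.

10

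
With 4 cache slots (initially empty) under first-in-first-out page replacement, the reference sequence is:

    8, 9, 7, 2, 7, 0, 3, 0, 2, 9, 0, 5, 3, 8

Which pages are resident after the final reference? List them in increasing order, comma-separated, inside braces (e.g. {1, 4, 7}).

{3, 5, 8, 9}

8 → fault, frames (8)
9 → fault, frames (8 9)
7 → fault, frames (8 9 7)
2 → fault, frames (8 9 7 2)
7 → hit
0 → fault, evict 8, frames (9 7 2 0)
3 → fault, evict 9, frames (7 2 0 3)
0 → hit
2 → hit
9 → fault, evict 7, frames (2 0 3 9)
0 → hit
5 → fault, evict 2, frames (0 3 9 5)
3 → hit
8 → fault, evict 0, frames (3 9 5 8)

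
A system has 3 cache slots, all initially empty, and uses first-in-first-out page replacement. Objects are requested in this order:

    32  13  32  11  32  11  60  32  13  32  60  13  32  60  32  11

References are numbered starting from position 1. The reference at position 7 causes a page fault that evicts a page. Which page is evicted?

pos 1: 32 -> miss, frames (32)
pos 2: 13 -> miss, frames (32 13)
pos 3: 32 -> hit
pos 4: 11 -> miss, frames (32 13 11)
pos 5: 32 -> hit
pos 6: 11 -> hit
pos 7: 60 -> miss, evict 32, frames (13 11 60)
At position 7, page 32 is evicted.

32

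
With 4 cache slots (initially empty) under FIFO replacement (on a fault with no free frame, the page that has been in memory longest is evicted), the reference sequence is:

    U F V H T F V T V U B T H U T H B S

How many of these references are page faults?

U -> miss, frames (U)
F -> miss, frames (U F)
V -> miss, frames (U F V)
H -> miss, frames (U F V H)
T -> miss, evict U, frames (F V H T)
F -> hit
V -> hit
T -> hit
V -> hit
U -> miss, evict F, frames (V H T U)
B -> miss, evict V, frames (H T U B)
T -> hit
H -> hit
U -> hit
T -> hit
H -> hit
B -> hit
S -> miss, evict H, frames (T U B S)
Page faults: 8.

8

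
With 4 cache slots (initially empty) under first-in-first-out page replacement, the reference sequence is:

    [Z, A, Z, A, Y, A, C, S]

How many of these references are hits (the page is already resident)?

Z: miss, frames [Z]
A: miss, frames [Z, A]
Z: hit
A: hit
Y: miss, frames [Z, A, Y]
A: hit
C: miss, frames [Z, A, Y, C]
S: miss, evict Z, frames [A, Y, C, S]
Hits: 3.

3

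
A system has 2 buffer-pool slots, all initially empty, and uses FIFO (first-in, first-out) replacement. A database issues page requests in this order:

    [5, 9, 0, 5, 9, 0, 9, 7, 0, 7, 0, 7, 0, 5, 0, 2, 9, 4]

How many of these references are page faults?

5 → fault, frames [5]
9 → fault, frames [5, 9]
0 → fault, evict 5, frames [9, 0]
5 → fault, evict 9, frames [0, 5]
9 → fault, evict 0, frames [5, 9]
0 → fault, evict 5, frames [9, 0]
9 → hit
7 → fault, evict 9, frames [0, 7]
0 → hit
7 → hit
0 → hit
7 → hit
0 → hit
5 → fault, evict 0, frames [7, 5]
0 → fault, evict 7, frames [5, 0]
2 → fault, evict 5, frames [0, 2]
9 → fault, evict 0, frames [2, 9]
4 → fault, evict 2, frames [9, 4]
Page faults: 12.

12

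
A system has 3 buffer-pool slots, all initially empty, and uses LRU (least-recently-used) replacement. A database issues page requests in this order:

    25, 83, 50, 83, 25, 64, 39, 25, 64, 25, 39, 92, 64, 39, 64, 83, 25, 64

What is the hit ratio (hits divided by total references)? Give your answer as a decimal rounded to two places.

25 → miss, frames [25]
83 → miss, frames [25, 83]
50 → miss, frames [25, 83, 50]
83 → hit
25 → hit
64 → miss, evict 50, frames [83, 25, 64]
39 → miss, evict 83, frames [25, 64, 39]
25 → hit
64 → hit
25 → hit
39 → hit
92 → miss, evict 64, frames [25, 39, 92]
64 → miss, evict 25, frames [39, 92, 64]
39 → hit
64 → hit
83 → miss, evict 92, frames [39, 64, 83]
25 → miss, evict 39, frames [64, 83, 25]
64 → hit
Hits: 9 of 18 references → 9/18 = 0.5000.

0.50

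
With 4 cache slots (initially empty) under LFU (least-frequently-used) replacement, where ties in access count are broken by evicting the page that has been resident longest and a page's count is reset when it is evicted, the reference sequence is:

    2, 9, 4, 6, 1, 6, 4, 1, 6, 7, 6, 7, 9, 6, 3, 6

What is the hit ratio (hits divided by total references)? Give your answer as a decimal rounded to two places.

2 -> miss, frames (2)
9 -> miss, frames (2 9)
4 -> miss, frames (2 9 4)
6 -> miss, frames (2 9 4 6)
1 -> miss, evict 2, frames (9 4 6 1)
6 -> hit
4 -> hit
1 -> hit
6 -> hit
7 -> miss, evict 9, frames (4 6 1 7)
6 -> hit
7 -> hit
9 -> miss, evict 4, frames (6 1 7 9)
6 -> hit
3 -> miss, evict 9, frames (6 1 7 3)
6 -> hit
Hits: 8 of 16 references → 8/16 = 0.5000.

0.50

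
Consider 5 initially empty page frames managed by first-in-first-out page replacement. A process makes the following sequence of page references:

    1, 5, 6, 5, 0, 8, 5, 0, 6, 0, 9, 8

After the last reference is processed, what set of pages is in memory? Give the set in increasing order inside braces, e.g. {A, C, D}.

1 → fault, frames {1}
5 → fault, frames {1,5}
6 → fault, frames {1,5,6}
5 → hit
0 → fault, frames {1,5,6,0}
8 → fault, frames {1,5,6,0,8}
5 → hit
0 → hit
6 → hit
0 → hit
9 → fault, evict 1, frames {5,6,0,8,9}
8 → hit

{0, 5, 6, 8, 9}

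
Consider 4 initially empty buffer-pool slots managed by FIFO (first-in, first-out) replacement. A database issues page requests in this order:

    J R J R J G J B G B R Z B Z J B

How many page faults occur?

6

J -> miss, frames {J}
R -> miss, frames {J,R}
J -> hit
R -> hit
J -> hit
G -> miss, frames {J,R,G}
J -> hit
B -> miss, frames {J,R,G,B}
G -> hit
B -> hit
R -> hit
Z -> miss, evict J, frames {R,G,B,Z}
B -> hit
Z -> hit
J -> miss, evict R, frames {G,B,Z,J}
B -> hit
Page faults: 6.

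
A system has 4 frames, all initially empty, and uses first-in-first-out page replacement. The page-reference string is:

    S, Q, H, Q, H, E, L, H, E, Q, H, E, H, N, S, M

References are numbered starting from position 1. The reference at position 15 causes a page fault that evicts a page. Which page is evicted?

H

pos 1: S: miss, frames {S}
pos 2: Q: miss, frames {S,Q}
pos 3: H: miss, frames {S,Q,H}
pos 4: Q: hit
pos 5: H: hit
pos 6: E: miss, frames {S,Q,H,E}
pos 7: L: miss, evict S, frames {Q,H,E,L}
pos 8: H: hit
pos 9: E: hit
pos 10: Q: hit
pos 11: H: hit
pos 12: E: hit
pos 13: H: hit
pos 14: N: miss, evict Q, frames {H,E,L,N}
pos 15: S: miss, evict H, frames {E,L,N,S}
At position 15, page H is evicted.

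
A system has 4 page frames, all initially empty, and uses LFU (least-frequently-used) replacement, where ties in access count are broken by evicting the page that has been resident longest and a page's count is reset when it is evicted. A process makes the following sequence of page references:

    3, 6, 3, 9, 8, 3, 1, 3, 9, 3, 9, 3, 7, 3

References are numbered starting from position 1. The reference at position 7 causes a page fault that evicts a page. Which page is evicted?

6

pos 1: 3 -> miss, frames [3]
pos 2: 6 -> miss, frames [3, 6]
pos 3: 3 -> hit
pos 4: 9 -> miss, frames [3, 6, 9]
pos 5: 8 -> miss, frames [3, 6, 9, 8]
pos 6: 3 -> hit
pos 7: 1 -> miss, evict 6, frames [3, 9, 8, 1]
At position 7, page 6 is evicted.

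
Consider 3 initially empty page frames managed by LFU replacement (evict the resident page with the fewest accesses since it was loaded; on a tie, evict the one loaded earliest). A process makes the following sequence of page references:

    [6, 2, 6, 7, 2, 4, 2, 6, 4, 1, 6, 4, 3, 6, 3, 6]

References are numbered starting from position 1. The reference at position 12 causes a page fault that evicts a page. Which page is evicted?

1

pos 1: 6 -> miss, frames (6)
pos 2: 2 -> miss, frames (6 2)
pos 3: 6 -> hit
pos 4: 7 -> miss, frames (6 2 7)
pos 5: 2 -> hit
pos 6: 4 -> miss, evict 7, frames (6 2 4)
pos 7: 2 -> hit
pos 8: 6 -> hit
pos 9: 4 -> hit
pos 10: 1 -> miss, evict 4, frames (6 2 1)
pos 11: 6 -> hit
pos 12: 4 -> miss, evict 1, frames (6 2 4)
At position 12, page 1 is evicted.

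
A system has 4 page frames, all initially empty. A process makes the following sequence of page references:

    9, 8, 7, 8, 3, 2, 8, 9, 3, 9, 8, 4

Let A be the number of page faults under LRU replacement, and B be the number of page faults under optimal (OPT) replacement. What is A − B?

1

Under LRU: F F F . F F . F . . . F → 7 faults.
Under OPT: F F F . F F . . . . . F → 6 faults.
A − B = 7 − 6 = 1.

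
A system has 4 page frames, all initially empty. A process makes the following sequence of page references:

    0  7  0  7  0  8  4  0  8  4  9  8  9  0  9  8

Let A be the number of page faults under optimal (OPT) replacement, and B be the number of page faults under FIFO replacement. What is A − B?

Under OPT: F F . . . F F . . . F . . . . . → 5 faults.
Under FIFO: F F . . . F F . . . F . . F . . → 6 faults.
A − B = 5 − 6 = -1.

-1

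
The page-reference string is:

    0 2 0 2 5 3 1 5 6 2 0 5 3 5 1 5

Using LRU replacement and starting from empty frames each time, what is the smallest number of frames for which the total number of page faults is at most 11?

f=1: 16 faults
f=2: 12 faults
f=3: 11 faults
f=4: 10 faults
f=5: 9 faults
f=6: 6 faults
Smallest f with faults ≤ 11 is 3.

3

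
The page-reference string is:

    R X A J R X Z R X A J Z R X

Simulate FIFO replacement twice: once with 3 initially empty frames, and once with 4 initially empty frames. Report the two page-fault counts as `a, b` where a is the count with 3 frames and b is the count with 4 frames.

3 frames: F F F F F F F . . F F . F F → 11 faults.
4 frames: F F F F . . F F F F F F F F → 12 faults.
12 > 11: adding a frame increased faults — Belady's anomaly.

11, 12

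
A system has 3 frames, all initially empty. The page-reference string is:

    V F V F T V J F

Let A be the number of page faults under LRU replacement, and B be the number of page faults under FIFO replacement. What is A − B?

Under LRU: F F . . F . F F → 5 faults.
Under FIFO: F F . . F . F . → 4 faults.
A − B = 5 − 4 = 1.

1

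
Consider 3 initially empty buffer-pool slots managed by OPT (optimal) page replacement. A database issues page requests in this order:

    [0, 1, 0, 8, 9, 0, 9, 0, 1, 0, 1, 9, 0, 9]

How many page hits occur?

0: miss, frames (0)
1: miss, frames (0 1)
0: hit
8: miss, frames (0 1 8)
9: miss, evict 8, frames (0 1 9)
0: hit
9: hit
0: hit
1: hit
0: hit
1: hit
9: hit
0: hit
9: hit
Hits: 10.

10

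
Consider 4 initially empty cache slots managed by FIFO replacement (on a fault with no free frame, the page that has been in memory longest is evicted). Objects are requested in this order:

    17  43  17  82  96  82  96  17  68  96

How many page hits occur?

17: fault, frames [17]
43: fault, frames [17, 43]
17: hit
82: fault, frames [17, 43, 82]
96: fault, frames [17, 43, 82, 96]
82: hit
96: hit
17: hit
68: fault, evict 17, frames [43, 82, 96, 68]
96: hit
Hits: 5.

5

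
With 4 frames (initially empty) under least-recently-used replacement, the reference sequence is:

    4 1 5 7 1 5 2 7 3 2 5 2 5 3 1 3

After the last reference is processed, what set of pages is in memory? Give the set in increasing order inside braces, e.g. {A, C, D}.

4: miss, frames [4]
1: miss, frames [4, 1]
5: miss, frames [4, 1, 5]
7: miss, frames [4, 1, 5, 7]
1: hit
5: hit
2: miss, evict 4, frames [7, 1, 5, 2]
7: hit
3: miss, evict 1, frames [5, 2, 7, 3]
2: hit
5: hit
2: hit
5: hit
3: hit
1: miss, evict 7, frames [2, 5, 3, 1]
3: hit

{1, 2, 3, 5}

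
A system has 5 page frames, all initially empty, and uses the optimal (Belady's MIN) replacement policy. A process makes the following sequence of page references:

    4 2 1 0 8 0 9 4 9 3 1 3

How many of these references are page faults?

7

4: fault, frames [4]
2: fault, frames [4, 2]
1: fault, frames [4, 2, 1]
0: fault, frames [4, 2, 1, 0]
8: fault, frames [4, 2, 1, 0, 8]
0: hit
9: fault, evict 8, frames [4, 2, 1, 0, 9]
4: hit
9: hit
3: fault, evict 9, frames [4, 2, 1, 0, 3]
1: hit
3: hit
Page faults: 7.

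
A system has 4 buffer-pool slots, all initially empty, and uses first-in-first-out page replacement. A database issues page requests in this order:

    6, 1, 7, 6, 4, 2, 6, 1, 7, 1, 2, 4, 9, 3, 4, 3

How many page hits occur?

6 -> fault, frames (6)
1 -> fault, frames (6 1)
7 -> fault, frames (6 1 7)
6 -> hit
4 -> fault, frames (6 1 7 4)
2 -> fault, evict 6, frames (1 7 4 2)
6 -> fault, evict 1, frames (7 4 2 6)
1 -> fault, evict 7, frames (4 2 6 1)
7 -> fault, evict 4, frames (2 6 1 7)
1 -> hit
2 -> hit
4 -> fault, evict 2, frames (6 1 7 4)
9 -> fault, evict 6, frames (1 7 4 9)
3 -> fault, evict 1, frames (7 4 9 3)
4 -> hit
3 -> hit
Hits: 5.

5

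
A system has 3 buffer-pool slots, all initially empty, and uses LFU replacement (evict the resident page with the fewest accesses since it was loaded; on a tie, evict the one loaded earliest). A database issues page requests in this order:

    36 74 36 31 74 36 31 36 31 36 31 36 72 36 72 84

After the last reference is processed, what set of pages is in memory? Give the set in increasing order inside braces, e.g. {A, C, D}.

{31, 36, 84}

36: miss, frames [36]
74: miss, frames [36, 74]
36: hit
31: miss, frames [36, 74, 31]
74: hit
36: hit
31: hit
36: hit
31: hit
36: hit
31: hit
36: hit
72: miss, evict 74, frames [36, 31, 72]
36: hit
72: hit
84: miss, evict 72, frames [36, 31, 84]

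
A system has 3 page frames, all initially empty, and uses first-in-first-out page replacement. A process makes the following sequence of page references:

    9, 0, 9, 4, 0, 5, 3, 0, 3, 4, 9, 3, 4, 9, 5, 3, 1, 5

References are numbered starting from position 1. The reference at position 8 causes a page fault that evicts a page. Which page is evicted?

4

pos 1: 9 -> miss, frames [9]
pos 2: 0 -> miss, frames [9, 0]
pos 3: 9 -> hit
pos 4: 4 -> miss, frames [9, 0, 4]
pos 5: 0 -> hit
pos 6: 5 -> miss, evict 9, frames [0, 4, 5]
pos 7: 3 -> miss, evict 0, frames [4, 5, 3]
pos 8: 0 -> miss, evict 4, frames [5, 3, 0]
At position 8, page 4 is evicted.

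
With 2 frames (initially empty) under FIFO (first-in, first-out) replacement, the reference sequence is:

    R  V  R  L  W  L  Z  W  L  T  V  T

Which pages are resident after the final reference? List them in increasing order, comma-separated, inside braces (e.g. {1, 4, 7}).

R → fault, frames (R)
V → fault, frames (R V)
R → hit
L → fault, evict R, frames (V L)
W → fault, evict V, frames (L W)
L → hit
Z → fault, evict L, frames (W Z)
W → hit
L → fault, evict W, frames (Z L)
T → fault, evict Z, frames (L T)
V → fault, evict L, frames (T V)
T → hit

{T, V}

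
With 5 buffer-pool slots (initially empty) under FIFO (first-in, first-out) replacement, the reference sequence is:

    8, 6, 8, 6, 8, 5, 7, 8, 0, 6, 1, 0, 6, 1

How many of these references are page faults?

8 -> fault, frames (8)
6 -> fault, frames (8 6)
8 -> hit
6 -> hit
8 -> hit
5 -> fault, frames (8 6 5)
7 -> fault, frames (8 6 5 7)
8 -> hit
0 -> fault, frames (8 6 5 7 0)
6 -> hit
1 -> fault, evict 8, frames (6 5 7 0 1)
0 -> hit
6 -> hit
1 -> hit
Page faults: 6.

6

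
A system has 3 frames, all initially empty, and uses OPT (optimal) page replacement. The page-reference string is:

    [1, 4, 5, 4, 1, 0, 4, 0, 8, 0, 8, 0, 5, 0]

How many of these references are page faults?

1 → miss, frames [1]
4 → miss, frames [1, 4]
5 → miss, frames [1, 4, 5]
4 → hit
1 → hit
0 → miss, evict 1, frames [4, 5, 0]
4 → hit
0 → hit
8 → miss, evict 4, frames [5, 0, 8]
0 → hit
8 → hit
0 → hit
5 → hit
0 → hit
Page faults: 5.

5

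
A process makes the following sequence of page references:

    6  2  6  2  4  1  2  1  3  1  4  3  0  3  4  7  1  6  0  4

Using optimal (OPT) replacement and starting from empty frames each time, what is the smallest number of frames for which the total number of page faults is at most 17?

f=1: 20 faults
f=2: 12 faults
f=3: 9 faults
f=4: 8 faults
f=5: 7 faults
f=6: 7 faults
f=7: 7 faults
Smallest f with faults ≤ 17 is 2.

2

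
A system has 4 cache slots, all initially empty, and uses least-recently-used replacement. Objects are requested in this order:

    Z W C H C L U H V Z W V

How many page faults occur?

9

Z → miss, frames (Z)
W → miss, frames (Z W)
C → miss, frames (Z W C)
H → miss, frames (Z W C H)
C → hit
L → miss, evict Z, frames (W H C L)
U → miss, evict W, frames (H C L U)
H → hit
V → miss, evict C, frames (L U H V)
Z → miss, evict L, frames (U H V Z)
W → miss, evict U, frames (H V Z W)
V → hit
Page faults: 9.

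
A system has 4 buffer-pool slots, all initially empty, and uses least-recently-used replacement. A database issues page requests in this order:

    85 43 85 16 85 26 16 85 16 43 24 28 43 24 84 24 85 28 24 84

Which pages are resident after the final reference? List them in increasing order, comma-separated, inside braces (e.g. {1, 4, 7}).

{24, 28, 84, 85}

85 -> miss, frames (85)
43 -> miss, frames (85 43)
85 -> hit
16 -> miss, frames (43 85 16)
85 -> hit
26 -> miss, frames (43 16 85 26)
16 -> hit
85 -> hit
16 -> hit
43 -> hit
24 -> miss, evict 26, frames (85 16 43 24)
28 -> miss, evict 85, frames (16 43 24 28)
43 -> hit
24 -> hit
84 -> miss, evict 16, frames (28 43 24 84)
24 -> hit
85 -> miss, evict 28, frames (43 84 24 85)
28 -> miss, evict 43, frames (84 24 85 28)
24 -> hit
84 -> hit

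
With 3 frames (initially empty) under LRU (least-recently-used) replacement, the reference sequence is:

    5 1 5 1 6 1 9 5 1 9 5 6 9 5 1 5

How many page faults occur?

7

5 -> fault, frames (5)
1 -> fault, frames (5 1)
5 -> hit
1 -> hit
6 -> fault, frames (5 1 6)
1 -> hit
9 -> fault, evict 5, frames (6 1 9)
5 -> fault, evict 6, frames (1 9 5)
1 -> hit
9 -> hit
5 -> hit
6 -> fault, evict 1, frames (9 5 6)
9 -> hit
5 -> hit
1 -> fault, evict 6, frames (9 5 1)
5 -> hit
Page faults: 7.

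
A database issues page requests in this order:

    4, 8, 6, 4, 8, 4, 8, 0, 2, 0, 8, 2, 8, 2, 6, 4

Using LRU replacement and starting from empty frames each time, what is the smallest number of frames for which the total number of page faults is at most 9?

3

f=1: 16 faults
f=2: 11 faults
f=3: 7 faults
f=4: 7 faults
f=5: 5 faults
Smallest f with faults ≤ 9 is 3.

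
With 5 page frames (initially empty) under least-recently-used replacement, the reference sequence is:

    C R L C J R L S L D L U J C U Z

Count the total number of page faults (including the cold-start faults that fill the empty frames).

C: fault, frames {C}
R: fault, frames {C,R}
L: fault, frames {C,R,L}
C: hit
J: fault, frames {R,L,C,J}
R: hit
L: hit
S: fault, frames {C,J,R,L,S}
L: hit
D: fault, evict C, frames {J,R,S,L,D}
L: hit
U: fault, evict J, frames {R,S,D,L,U}
J: fault, evict R, frames {S,D,L,U,J}
C: fault, evict S, frames {D,L,U,J,C}
U: hit
Z: fault, evict D, frames {L,J,C,U,Z}
Page faults: 10.

10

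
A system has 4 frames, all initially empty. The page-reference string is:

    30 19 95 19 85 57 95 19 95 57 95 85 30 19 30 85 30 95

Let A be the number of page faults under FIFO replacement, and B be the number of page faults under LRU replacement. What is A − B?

1

Under FIFO: F F F . F F . . . . . . F F . . . F → 8 faults.
Under LRU: F F F . F F . . . . . . F F . . . . → 7 faults.
A − B = 8 − 7 = 1.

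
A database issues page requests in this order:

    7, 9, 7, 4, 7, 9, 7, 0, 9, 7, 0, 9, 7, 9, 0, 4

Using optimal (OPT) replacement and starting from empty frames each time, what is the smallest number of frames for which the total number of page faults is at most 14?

f=1: 16 faults
f=2: 9 faults
f=3: 5 faults
f=4: 4 faults
Smallest f with faults ≤ 14 is 2.

2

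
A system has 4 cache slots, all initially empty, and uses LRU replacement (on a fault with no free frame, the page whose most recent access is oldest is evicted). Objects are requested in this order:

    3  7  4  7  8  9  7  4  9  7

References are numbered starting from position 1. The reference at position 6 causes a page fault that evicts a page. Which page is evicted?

3

pos 1: 3 → miss, frames (3)
pos 2: 7 → miss, frames (3 7)
pos 3: 4 → miss, frames (3 7 4)
pos 4: 7 → hit
pos 5: 8 → miss, frames (3 4 7 8)
pos 6: 9 → miss, evict 3, frames (4 7 8 9)
At position 6, page 3 is evicted.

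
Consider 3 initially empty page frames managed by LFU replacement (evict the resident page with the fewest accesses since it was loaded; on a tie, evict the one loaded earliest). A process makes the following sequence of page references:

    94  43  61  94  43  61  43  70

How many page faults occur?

4

94 -> fault, frames {94}
43 -> fault, frames {94,43}
61 -> fault, frames {94,43,61}
94 -> hit
43 -> hit
61 -> hit
43 -> hit
70 -> fault, evict 94, frames {43,61,70}
Page faults: 4.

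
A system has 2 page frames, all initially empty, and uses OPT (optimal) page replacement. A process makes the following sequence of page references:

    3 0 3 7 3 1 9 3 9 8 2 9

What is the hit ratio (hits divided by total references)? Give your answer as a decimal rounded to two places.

0.42

3 -> miss, frames {3}
0 -> miss, frames {3,0}
3 -> hit
7 -> miss, evict 0, frames {3,7}
3 -> hit
1 -> miss, evict 7, frames {3,1}
9 -> miss, evict 1, frames {3,9}
3 -> hit
9 -> hit
8 -> miss, evict 3, frames {9,8}
2 -> miss, evict 8, frames {9,2}
9 -> hit
Hits: 5 of 12 references → 5/12 = 0.4167.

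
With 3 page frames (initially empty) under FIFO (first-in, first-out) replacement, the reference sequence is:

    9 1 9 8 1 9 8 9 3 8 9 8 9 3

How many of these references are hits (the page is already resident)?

9

9: fault, frames {9}
1: fault, frames {9,1}
9: hit
8: fault, frames {9,1,8}
1: hit
9: hit
8: hit
9: hit
3: fault, evict 9, frames {1,8,3}
8: hit
9: fault, evict 1, frames {8,3,9}
8: hit
9: hit
3: hit
Hits: 9.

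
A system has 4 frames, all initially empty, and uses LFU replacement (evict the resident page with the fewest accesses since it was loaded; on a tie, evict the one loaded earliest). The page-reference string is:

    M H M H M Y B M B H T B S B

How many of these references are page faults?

6

M → miss, frames (M)
H → miss, frames (M H)
M → hit
H → hit
M → hit
Y → miss, frames (M H Y)
B → miss, frames (M H Y B)
M → hit
B → hit
H → hit
T → miss, evict Y, frames (M H B T)
B → hit
S → miss, evict T, frames (M H B S)
B → hit
Page faults: 6.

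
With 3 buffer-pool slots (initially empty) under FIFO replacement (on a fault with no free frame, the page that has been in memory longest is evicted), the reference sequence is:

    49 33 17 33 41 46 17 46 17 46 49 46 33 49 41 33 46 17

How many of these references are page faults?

10

49 -> fault, frames [49]
33 -> fault, frames [49, 33]
17 -> fault, frames [49, 33, 17]
33 -> hit
41 -> fault, evict 49, frames [33, 17, 41]
46 -> fault, evict 33, frames [17, 41, 46]
17 -> hit
46 -> hit
17 -> hit
46 -> hit
49 -> fault, evict 17, frames [41, 46, 49]
46 -> hit
33 -> fault, evict 41, frames [46, 49, 33]
49 -> hit
41 -> fault, evict 46, frames [49, 33, 41]
33 -> hit
46 -> fault, evict 49, frames [33, 41, 46]
17 -> fault, evict 33, frames [41, 46, 17]
Page faults: 10.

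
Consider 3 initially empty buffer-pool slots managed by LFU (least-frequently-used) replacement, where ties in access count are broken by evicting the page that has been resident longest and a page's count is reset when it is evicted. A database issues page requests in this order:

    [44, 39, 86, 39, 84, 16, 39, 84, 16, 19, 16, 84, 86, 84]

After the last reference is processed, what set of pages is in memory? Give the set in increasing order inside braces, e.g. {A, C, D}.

44 → miss, frames [44]
39 → miss, frames [44, 39]
86 → miss, frames [44, 39, 86]
39 → hit
84 → miss, evict 44, frames [39, 86, 84]
16 → miss, evict 86, frames [39, 84, 16]
39 → hit
84 → hit
16 → hit
19 → miss, evict 84, frames [39, 16, 19]
16 → hit
84 → miss, evict 19, frames [39, 16, 84]
86 → miss, evict 84, frames [39, 16, 86]
84 → miss, evict 86, frames [39, 16, 84]

{16, 39, 84}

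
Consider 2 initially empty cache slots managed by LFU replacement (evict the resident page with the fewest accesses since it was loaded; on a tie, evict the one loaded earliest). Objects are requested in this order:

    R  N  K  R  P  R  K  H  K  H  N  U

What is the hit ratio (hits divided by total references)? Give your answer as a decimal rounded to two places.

R: miss, frames (R)
N: miss, frames (R N)
K: miss, evict R, frames (N K)
R: miss, evict N, frames (K R)
P: miss, evict K, frames (R P)
R: hit
K: miss, evict P, frames (R K)
H: miss, evict K, frames (R H)
K: miss, evict H, frames (R K)
H: miss, evict K, frames (R H)
N: miss, evict H, frames (R N)
U: miss, evict N, frames (R U)
Hits: 1 of 12 references → 1/12 = 0.0833.

0.08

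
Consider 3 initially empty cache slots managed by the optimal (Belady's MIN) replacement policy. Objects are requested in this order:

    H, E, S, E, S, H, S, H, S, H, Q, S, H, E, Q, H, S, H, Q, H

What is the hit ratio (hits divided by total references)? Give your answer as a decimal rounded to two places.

H → miss, frames (H)
E → miss, frames (H E)
S → miss, frames (H E S)
E → hit
S → hit
H → hit
S → hit
H → hit
S → hit
H → hit
Q → miss, evict E, frames (H S Q)
S → hit
H → hit
E → miss, evict S, frames (H Q E)
Q → hit
H → hit
S → miss, evict E, frames (H Q S)
H → hit
Q → hit
H → hit
Hits: 14 of 20 references → 14/20 = 0.7000.

0.70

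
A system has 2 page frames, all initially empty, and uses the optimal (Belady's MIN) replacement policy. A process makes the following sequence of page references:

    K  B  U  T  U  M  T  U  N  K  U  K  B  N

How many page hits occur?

4

K: fault, frames {K}
B: fault, frames {K,B}
U: fault, evict B, frames {K,U}
T: fault, evict K, frames {U,T}
U: hit
M: fault, evict U, frames {T,M}
T: hit
U: fault, evict M, frames {T,U}
N: fault, evict T, frames {U,N}
K: fault, evict N, frames {U,K}
U: hit
K: hit
B: fault, evict K, frames {U,B}
N: fault, evict B, frames {U,N}
Hits: 4.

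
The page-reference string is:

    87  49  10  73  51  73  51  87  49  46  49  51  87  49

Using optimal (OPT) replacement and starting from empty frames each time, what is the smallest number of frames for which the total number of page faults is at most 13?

f=1: 14 faults
f=2: 10 faults
f=3: 8 faults
f=4: 6 faults
f=5: 6 faults
f=6: 6 faults
Smallest f with faults ≤ 13 is 2.

2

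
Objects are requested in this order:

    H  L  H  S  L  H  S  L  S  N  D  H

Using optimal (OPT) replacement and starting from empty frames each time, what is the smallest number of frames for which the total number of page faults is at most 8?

2

f=1: 12 faults
f=2: 8 faults
f=3: 5 faults
f=4: 5 faults
f=5: 5 faults
Smallest f with faults ≤ 8 is 2.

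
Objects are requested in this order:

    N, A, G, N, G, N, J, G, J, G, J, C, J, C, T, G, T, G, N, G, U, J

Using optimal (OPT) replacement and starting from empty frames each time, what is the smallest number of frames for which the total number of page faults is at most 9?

f=1: 22 faults
f=2: 10 faults
f=3: 8 faults
f=4: 7 faults
f=5: 7 faults
f=6: 7 faults
f=7: 7 faults
Smallest f with faults ≤ 9 is 3.

3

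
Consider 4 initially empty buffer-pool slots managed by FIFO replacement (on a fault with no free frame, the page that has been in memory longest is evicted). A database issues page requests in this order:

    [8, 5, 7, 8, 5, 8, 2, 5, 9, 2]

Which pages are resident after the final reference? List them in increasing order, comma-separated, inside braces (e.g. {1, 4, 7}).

{2, 5, 7, 9}

8 → fault, frames (8)
5 → fault, frames (8 5)
7 → fault, frames (8 5 7)
8 → hit
5 → hit
8 → hit
2 → fault, frames (8 5 7 2)
5 → hit
9 → fault, evict 8, frames (5 7 2 9)
2 → hit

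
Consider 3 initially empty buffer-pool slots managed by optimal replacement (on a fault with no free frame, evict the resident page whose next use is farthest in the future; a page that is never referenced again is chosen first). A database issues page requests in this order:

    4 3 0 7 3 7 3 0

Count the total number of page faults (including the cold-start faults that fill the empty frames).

4: fault, frames (4)
3: fault, frames (4 3)
0: fault, frames (4 3 0)
7: fault, evict 4, frames (3 0 7)
3: hit
7: hit
3: hit
0: hit
Page faults: 4.

4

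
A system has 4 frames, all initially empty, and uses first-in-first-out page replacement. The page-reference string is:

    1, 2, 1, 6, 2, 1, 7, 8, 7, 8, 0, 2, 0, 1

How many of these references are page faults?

1 → miss, frames {1}
2 → miss, frames {1,2}
1 → hit
6 → miss, frames {1,2,6}
2 → hit
1 → hit
7 → miss, frames {1,2,6,7}
8 → miss, evict 1, frames {2,6,7,8}
7 → hit
8 → hit
0 → miss, evict 2, frames {6,7,8,0}
2 → miss, evict 6, frames {7,8,0,2}
0 → hit
1 → miss, evict 7, frames {8,0,2,1}
Page faults: 8.

8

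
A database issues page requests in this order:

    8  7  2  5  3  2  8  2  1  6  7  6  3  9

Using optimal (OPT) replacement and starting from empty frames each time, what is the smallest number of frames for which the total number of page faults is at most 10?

3

f=1: 14 faults
f=2: 11 faults
f=3: 9 faults
f=4: 8 faults
f=5: 8 faults
f=6: 8 faults
f=7: 8 faults
f=8: 8 faults
Smallest f with faults ≤ 10 is 3.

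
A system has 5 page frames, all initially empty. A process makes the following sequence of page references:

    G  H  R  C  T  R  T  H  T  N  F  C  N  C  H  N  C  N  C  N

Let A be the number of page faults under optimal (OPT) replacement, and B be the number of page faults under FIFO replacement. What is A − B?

-1

Under OPT: F F F F F . . . . F F . . . . . . . . . → 7 faults.
Under FIFO: F F F F F . . . . F F . . . F . . . . . → 8 faults.
A − B = 7 − 8 = -1.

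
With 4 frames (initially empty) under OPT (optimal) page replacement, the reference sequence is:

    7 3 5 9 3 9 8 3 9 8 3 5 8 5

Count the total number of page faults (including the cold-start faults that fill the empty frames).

7 -> miss, frames {7}
3 -> miss, frames {7,3}
5 -> miss, frames {7,3,5}
9 -> miss, frames {7,3,5,9}
3 -> hit
9 -> hit
8 -> miss, evict 7, frames {3,5,9,8}
3 -> hit
9 -> hit
8 -> hit
3 -> hit
5 -> hit
8 -> hit
5 -> hit
Page faults: 5.

5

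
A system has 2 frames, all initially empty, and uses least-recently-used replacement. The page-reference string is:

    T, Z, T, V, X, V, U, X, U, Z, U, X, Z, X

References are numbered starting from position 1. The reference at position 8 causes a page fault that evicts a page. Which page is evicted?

pos 1: T → miss, frames [T]
pos 2: Z → miss, frames [T, Z]
pos 3: T → hit
pos 4: V → miss, evict Z, frames [T, V]
pos 5: X → miss, evict T, frames [V, X]
pos 6: V → hit
pos 7: U → miss, evict X, frames [V, U]
pos 8: X → miss, evict V, frames [U, X]
At position 8, page V is evicted.

V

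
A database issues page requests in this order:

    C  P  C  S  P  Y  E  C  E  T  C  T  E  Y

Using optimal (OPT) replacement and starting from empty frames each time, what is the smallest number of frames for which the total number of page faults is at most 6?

4

f=1: 14 faults
f=2: 9 faults
f=3: 7 faults
f=4: 6 faults
f=5: 6 faults
f=6: 6 faults
Smallest f with faults ≤ 6 is 4.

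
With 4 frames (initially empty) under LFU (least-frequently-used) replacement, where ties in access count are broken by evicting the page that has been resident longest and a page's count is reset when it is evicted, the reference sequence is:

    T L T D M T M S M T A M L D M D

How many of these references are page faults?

8

T -> miss, frames {T}
L -> miss, frames {T,L}
T -> hit
D -> miss, frames {T,L,D}
M -> miss, frames {T,L,D,M}
T -> hit
M -> hit
S -> miss, evict L, frames {T,D,M,S}
M -> hit
T -> hit
A -> miss, evict D, frames {T,M,S,A}
M -> hit
L -> miss, evict S, frames {T,M,A,L}
D -> miss, evict A, frames {T,M,L,D}
M -> hit
D -> hit
Page faults: 8.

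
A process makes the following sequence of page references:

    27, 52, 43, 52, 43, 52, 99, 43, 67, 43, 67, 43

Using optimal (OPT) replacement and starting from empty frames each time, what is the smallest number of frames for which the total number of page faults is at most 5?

f=1: 12 faults
f=2: 5 faults
f=3: 5 faults
f=4: 5 faults
f=5: 5 faults
Smallest f with faults ≤ 5 is 2.

2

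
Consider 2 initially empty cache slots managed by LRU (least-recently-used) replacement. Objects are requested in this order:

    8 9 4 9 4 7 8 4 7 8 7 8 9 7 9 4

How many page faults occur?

8 → fault, frames {8}
9 → fault, frames {8,9}
4 → fault, evict 8, frames {9,4}
9 → hit
4 → hit
7 → fault, evict 9, frames {4,7}
8 → fault, evict 4, frames {7,8}
4 → fault, evict 7, frames {8,4}
7 → fault, evict 8, frames {4,7}
8 → fault, evict 4, frames {7,8}
7 → hit
8 → hit
9 → fault, evict 7, frames {8,9}
7 → fault, evict 8, frames {9,7}
9 → hit
4 → fault, evict 7, frames {9,4}
Page faults: 11.

11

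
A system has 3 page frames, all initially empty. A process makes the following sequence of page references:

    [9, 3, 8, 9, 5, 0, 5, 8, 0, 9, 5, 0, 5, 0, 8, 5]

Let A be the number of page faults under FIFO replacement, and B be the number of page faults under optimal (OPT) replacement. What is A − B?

1

Under FIFO: F F F . F F . . . F . . . . F F → 8 faults.
Under OPT: F F F . F F . . . F . . . . F . → 7 faults.
A − B = 8 − 7 = 1.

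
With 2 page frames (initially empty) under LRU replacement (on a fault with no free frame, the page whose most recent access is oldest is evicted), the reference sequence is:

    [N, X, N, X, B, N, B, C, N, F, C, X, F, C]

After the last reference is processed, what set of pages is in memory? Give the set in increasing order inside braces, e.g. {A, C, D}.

{C, F}

N → fault, frames {N}
X → fault, frames {N,X}
N → hit
X → hit
B → fault, evict N, frames {X,B}
N → fault, evict X, frames {B,N}
B → hit
C → fault, evict N, frames {B,C}
N → fault, evict B, frames {C,N}
F → fault, evict C, frames {N,F}
C → fault, evict N, frames {F,C}
X → fault, evict F, frames {C,X}
F → fault, evict C, frames {X,F}
C → fault, evict X, frames {F,C}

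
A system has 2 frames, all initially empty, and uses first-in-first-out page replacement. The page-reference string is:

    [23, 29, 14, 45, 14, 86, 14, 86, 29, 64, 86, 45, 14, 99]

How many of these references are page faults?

12

23: fault, frames {23}
29: fault, frames {23,29}
14: fault, evict 23, frames {29,14}
45: fault, evict 29, frames {14,45}
14: hit
86: fault, evict 14, frames {45,86}
14: fault, evict 45, frames {86,14}
86: hit
29: fault, evict 86, frames {14,29}
64: fault, evict 14, frames {29,64}
86: fault, evict 29, frames {64,86}
45: fault, evict 64, frames {86,45}
14: fault, evict 86, frames {45,14}
99: fault, evict 45, frames {14,99}
Page faults: 12.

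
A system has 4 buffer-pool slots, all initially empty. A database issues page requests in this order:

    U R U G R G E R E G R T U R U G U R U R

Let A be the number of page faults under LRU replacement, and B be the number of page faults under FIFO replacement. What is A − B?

Under LRU: F F . F . . F . . . . F F . . . . . . . → 6 faults.
Under FIFO: F F . F . . F . . . . F F F . F . . . . → 8 faults.
A − B = 6 − 8 = -2.

-2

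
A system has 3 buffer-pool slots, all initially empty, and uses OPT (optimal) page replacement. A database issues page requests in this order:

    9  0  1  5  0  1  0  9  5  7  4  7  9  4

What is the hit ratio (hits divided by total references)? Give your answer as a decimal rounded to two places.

9 → fault, frames (9)
0 → fault, frames (9 0)
1 → fault, frames (9 0 1)
5 → fault, evict 9, frames (0 1 5)
0 → hit
1 → hit
0 → hit
9 → fault, evict 1, frames (0 5 9)
5 → hit
7 → fault, evict 5, frames (0 9 7)
4 → fault, evict 0, frames (9 7 4)
7 → hit
9 → hit
4 → hit
Hits: 7 of 14 references → 7/14 = 0.5000.

0.50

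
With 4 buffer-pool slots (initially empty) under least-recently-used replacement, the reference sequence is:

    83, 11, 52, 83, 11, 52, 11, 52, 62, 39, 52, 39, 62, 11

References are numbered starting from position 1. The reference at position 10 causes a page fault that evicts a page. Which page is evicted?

pos 1: 83: fault, frames [83]
pos 2: 11: fault, frames [83, 11]
pos 3: 52: fault, frames [83, 11, 52]
pos 4: 83: hit
pos 5: 11: hit
pos 6: 52: hit
pos 7: 11: hit
pos 8: 52: hit
pos 9: 62: fault, frames [83, 11, 52, 62]
pos 10: 39: fault, evict 83, frames [11, 52, 62, 39]
At position 10, page 83 is evicted.

83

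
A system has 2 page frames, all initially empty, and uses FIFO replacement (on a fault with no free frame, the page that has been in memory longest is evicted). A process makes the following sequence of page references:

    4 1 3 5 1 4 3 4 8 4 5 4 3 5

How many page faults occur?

4: miss, frames {4}
1: miss, frames {4,1}
3: miss, evict 4, frames {1,3}
5: miss, evict 1, frames {3,5}
1: miss, evict 3, frames {5,1}
4: miss, evict 5, frames {1,4}
3: miss, evict 1, frames {4,3}
4: hit
8: miss, evict 4, frames {3,8}
4: miss, evict 3, frames {8,4}
5: miss, evict 8, frames {4,5}
4: hit
3: miss, evict 4, frames {5,3}
5: hit
Page faults: 11.

11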